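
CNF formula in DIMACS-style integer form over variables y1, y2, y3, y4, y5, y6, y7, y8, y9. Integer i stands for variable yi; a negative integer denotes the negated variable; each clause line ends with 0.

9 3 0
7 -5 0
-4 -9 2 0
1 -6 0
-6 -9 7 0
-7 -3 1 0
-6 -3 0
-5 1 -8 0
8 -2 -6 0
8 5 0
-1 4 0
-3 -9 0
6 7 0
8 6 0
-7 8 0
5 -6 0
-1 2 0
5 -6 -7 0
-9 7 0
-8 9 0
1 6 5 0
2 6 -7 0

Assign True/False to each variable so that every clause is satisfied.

Set y1 = True and propagate.
  then y4 is forced to True.
  then y2 is forced to True.
The remaining clauses are satisfied by y3 = False, y5 = False, y6 = False, y7 = True, y8 = True, y9 = True.
Every clause has at least one true literal under this assignment.
Check each clause:
  1. (y3 || y9) — y9 is true.
  2. (y7 || !y5) — !y5 is true.
  3. (!y9 || !y4 || y2) — y2 is true.
  4. (!y6 || y1) — y1 is true.
  5. (!y9 || !y6 || y7) — !y6 is true.
  6. (y1 || !y3 || !y7) — y1 is true.
  7. (!y6 || !y3) — !y6 is true.
  8. (!y8 || !y5 || y1) — y1 is true.
  9. (!y2 || y8 || !y6) — y8 is true.
  10. (y5 || y8) — y8 is true.
  11. (y4 || !y1) — y4 is true.
  12. (!y9 || !y3) — !y3 is true.
  13. (y6 || y7) — y7 is true.
  14. (y6 || y8) — y8 is true.
  15. (!y7 || y8) — y8 is true.
  16. (y5 || !y6) — !y6 is true.
  17. (y2 || !y1) — y2 is true.
  18. (!y7 || !y6 || y5) — !y6 is true.
  19. (y7 || !y9) — y7 is true.
  20. (!y8 || y9) — y9 is true.
  21. (y6 || y1 || y5) — y1 is true.
  22. (!y7 || y2 || y6) — y2 is true.

y1 = 1  y2 = 1  y3 = 0  y4 = 1  y5 = 0  y6 = 0  y7 = 1  y8 = 1  y9 = 1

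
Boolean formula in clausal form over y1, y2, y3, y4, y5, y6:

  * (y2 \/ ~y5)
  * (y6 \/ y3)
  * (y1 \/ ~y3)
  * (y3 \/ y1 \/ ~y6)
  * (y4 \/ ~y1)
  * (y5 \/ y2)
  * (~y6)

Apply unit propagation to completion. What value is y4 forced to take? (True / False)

(~y6) stands alone — y6 = False.
(y3 \/ y6): since y6 = False, the clause reduces to (y3). y3 = True.
From (~y3 \/ y1) and y3 = True: y1 = True.
From (~y1 \/ y4) and y1 = True: y4 = True.

True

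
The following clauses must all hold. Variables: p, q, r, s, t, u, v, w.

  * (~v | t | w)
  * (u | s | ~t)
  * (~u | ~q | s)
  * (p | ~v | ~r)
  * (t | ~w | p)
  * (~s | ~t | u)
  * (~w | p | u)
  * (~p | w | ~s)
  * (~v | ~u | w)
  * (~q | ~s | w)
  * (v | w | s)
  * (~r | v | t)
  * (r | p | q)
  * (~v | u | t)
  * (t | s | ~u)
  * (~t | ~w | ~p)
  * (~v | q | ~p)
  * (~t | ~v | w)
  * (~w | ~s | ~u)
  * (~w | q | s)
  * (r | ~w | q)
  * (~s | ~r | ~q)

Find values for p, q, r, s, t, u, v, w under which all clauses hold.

p=False, q=False, r=True, s=True, t=True, u=True, v=False, w=False

Check each clause:
  1. (~v | t | w) — ~v is true.
  2. (u | s | ~t) — s is true.
  3. (s | ~u | ~q) — s is true.
  4. (~r | ~v | p) — ~v is true.
  5. (t | p | ~w) — ~w is true.
  6. (u | ~s | ~t) — u is true.
  7. (~w | u | p) — ~w is true.
  8. (w | ~s | ~p) — ~p is true.
  9. (w | ~u | ~v) — ~v is true.
  10. (~s | ~q | w) — ~q is true.
  11. (v | w | s) — s is true.
  12. (v | ~r | t) — t is true.
  13. (p | r | q) — r is true.
  14. (t | ~v | u) — ~v is true.
  15. (s | ~u | t) — s is true.
  16. (~w | ~p | ~t) — ~w is true.
  17. (~p | ~v | q) — ~v is true.
  18. (~v | w | ~t) — ~v is true.
  19. (~w | ~u | ~s) — ~w is true.
  20. (q | ~w | s) — ~w is true.
  21. (q | r | ~w) — ~w is true.
  22. (~r | ~s | ~q) — ~q is true.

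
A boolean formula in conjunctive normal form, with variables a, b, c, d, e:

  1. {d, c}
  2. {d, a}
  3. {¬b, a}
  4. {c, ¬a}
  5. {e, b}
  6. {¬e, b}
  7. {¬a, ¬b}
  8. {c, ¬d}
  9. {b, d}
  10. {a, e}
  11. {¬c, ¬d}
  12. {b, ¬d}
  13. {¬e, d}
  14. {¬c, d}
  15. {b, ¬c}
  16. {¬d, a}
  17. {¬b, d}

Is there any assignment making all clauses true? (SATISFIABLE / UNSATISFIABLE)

d = True:
  propagation gives c=True; an empty clause results — contradiction.
d = False:
  propagation gives c=True; an empty clause results — contradiction.
Every branch closes, so no satisfying assignment exists.

UNSATISFIABLE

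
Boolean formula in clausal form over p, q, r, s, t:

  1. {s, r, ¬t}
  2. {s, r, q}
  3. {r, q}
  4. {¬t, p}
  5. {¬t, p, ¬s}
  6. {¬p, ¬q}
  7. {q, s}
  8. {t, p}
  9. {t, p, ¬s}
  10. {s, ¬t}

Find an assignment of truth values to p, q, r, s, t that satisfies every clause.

p=1, q=0, r=1, s=1, t=0

r occurs only positively in the remaining clauses — set r = True.
Set p = True and propagate.
  then q is forced to False.
  then s is forced to True.
t is now unconstrained; take t = False.
Every clause has at least one true literal under this assignment.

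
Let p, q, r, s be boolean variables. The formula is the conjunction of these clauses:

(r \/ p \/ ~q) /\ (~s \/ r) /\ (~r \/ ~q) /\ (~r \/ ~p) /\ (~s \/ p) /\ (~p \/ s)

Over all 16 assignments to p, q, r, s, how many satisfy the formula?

Satisfying assignments:
  p=F q=F r=F s=F
  p=F q=F r=T s=F
That's 2 in total.

2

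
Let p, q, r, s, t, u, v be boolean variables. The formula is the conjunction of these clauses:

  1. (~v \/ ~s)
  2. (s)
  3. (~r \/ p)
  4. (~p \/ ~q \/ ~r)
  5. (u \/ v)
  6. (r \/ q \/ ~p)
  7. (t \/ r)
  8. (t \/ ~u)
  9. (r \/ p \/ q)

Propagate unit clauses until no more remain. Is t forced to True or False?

(s) is a unit clause: s = True.
In (~v \/ ~s), ~s is now false; ~v must hold, so v = False.
From (v \/ u) and v = False: u = True.
From (~u \/ t) and u = True: t = True.

True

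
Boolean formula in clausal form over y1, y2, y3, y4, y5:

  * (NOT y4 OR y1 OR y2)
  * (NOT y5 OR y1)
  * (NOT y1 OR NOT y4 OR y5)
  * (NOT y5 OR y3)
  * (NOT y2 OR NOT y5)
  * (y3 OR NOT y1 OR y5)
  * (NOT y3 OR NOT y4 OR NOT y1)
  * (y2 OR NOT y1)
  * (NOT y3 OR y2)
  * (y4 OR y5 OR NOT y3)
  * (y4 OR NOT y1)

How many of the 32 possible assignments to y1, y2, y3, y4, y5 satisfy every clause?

The models are:
  y1=0 y2=0 y3=0 y4=0 y5=0
  y1=0 y2=1 y3=0 y4=0 y5=0
  y1=0 y2=1 y3=0 y4=1 y5=0
  y1=0 y2=1 y3=1 y4=1 y5=0
Count: 4.

4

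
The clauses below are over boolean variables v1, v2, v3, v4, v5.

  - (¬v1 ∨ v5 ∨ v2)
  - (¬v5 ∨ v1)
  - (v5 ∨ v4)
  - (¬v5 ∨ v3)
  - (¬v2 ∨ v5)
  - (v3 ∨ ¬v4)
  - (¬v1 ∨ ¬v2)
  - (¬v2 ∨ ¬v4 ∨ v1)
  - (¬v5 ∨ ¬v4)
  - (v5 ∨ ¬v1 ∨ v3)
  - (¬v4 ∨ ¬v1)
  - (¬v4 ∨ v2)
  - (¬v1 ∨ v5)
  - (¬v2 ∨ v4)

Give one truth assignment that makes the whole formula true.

v1=1, v2=0, v3=1, v4=0, v5=1

v3 occurs only positively in the remaining clauses — set v3 = True.
Try v1 = True.
  then v2 is forced to False.
  then v5 is forced to True.
  then v4 is forced to False.
Check each clause:
  1. (v2 ∨ v5 ∨ ¬v1) — v5 is true.
  2. (¬v5 ∨ v1) — v1 is true.
  3. (v5 ∨ v4) — v5 is true.
  4. (v3 ∨ ¬v5) — v3 is true.
  5. (¬v2 ∨ v5) — v5 is true.
  6. (v3 ∨ ¬v4) — v3 is true.
  7. (¬v1 ∨ ¬v2) — ¬v2 is true.
  8. (v1 ∨ ¬v2 ∨ ¬v4) — v1 is true.
  9. (¬v4 ∨ ¬v5) — ¬v4 is true.
  10. (v3 ∨ ¬v1 ∨ v5) — v3 is true.
  11. (¬v4 ∨ ¬v1) — ¬v4 is true.
  12. (v2 ∨ ¬v4) — ¬v4 is true.
  13. (v5 ∨ ¬v1) — v5 is true.
  14. (v4 ∨ ¬v2) — ¬v2 is true.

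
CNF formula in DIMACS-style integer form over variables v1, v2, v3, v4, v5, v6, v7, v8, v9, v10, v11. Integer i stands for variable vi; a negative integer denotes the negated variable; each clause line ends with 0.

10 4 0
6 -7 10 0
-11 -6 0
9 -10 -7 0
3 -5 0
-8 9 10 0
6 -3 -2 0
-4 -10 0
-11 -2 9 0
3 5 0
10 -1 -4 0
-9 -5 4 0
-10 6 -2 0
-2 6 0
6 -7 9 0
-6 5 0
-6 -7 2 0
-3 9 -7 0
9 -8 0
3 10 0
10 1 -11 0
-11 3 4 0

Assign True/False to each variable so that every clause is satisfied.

v1 = False, v2 = False, v3 = True, v4 = False, v5 = False, v6 = False, v7 = False, v8 = True, v9 = True, v10 = True, v11 = False

Check each clause:
  1. (v4 \/ v10) — v10 is true.
  2. (~v7 \/ v6 \/ v10) — ~v7 is true.
  3. (~v6 \/ ~v11) — ~v6 is true.
  4. (~v10 \/ ~v7 \/ v9) — v9 is true.
  5. (~v5 \/ v3) — v3 is true.
  6. (~v8 \/ v9 \/ v10) — v9 is true.
  7. (~v2 \/ ~v3 \/ v6) — ~v2 is true.
  8. (~v10 \/ ~v4) — ~v4 is true.
  9. (~v11 \/ v9 \/ ~v2) — v9 is true.
  10. (v3 \/ v5) — v3 is true.
  11. (~v4 \/ ~v1 \/ v10) — v10 is true.
  12. (~v9 \/ v4 \/ ~v5) — ~v5 is true.
  13. (v6 \/ ~v10 \/ ~v2) — ~v2 is true.
  14. (v6 \/ ~v2) — ~v2 is true.
  15. (~v7 \/ v6 \/ v9) — ~v7 is true.
  16. (v5 \/ ~v6) — ~v6 is true.
  17. (v2 \/ ~v6 \/ ~v7) — ~v7 is true.
  18. (~v3 \/ v9 \/ ~v7) — ~v7 is true.
  19. (v9 \/ ~v8) — v9 is true.
  20. (v3 \/ v10) — v10 is true.
  21. (v1 \/ ~v11 \/ v10) — v10 is true.
  22. (~v11 \/ v3 \/ v4) — v3 is true.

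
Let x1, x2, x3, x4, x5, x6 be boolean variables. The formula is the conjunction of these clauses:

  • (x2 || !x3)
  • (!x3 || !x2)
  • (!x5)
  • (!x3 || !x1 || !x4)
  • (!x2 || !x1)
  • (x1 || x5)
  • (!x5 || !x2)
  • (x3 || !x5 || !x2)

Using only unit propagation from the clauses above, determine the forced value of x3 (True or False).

False

(!x5) stands alone — x5 = False.
(x5 || x1) with x5 = False leaves only x1, so x1 = True.
(!x2 || !x1) with x1 = True leaves only !x2, so x2 = False.
From (x2 || !x3) and x2 = False: x3 = False.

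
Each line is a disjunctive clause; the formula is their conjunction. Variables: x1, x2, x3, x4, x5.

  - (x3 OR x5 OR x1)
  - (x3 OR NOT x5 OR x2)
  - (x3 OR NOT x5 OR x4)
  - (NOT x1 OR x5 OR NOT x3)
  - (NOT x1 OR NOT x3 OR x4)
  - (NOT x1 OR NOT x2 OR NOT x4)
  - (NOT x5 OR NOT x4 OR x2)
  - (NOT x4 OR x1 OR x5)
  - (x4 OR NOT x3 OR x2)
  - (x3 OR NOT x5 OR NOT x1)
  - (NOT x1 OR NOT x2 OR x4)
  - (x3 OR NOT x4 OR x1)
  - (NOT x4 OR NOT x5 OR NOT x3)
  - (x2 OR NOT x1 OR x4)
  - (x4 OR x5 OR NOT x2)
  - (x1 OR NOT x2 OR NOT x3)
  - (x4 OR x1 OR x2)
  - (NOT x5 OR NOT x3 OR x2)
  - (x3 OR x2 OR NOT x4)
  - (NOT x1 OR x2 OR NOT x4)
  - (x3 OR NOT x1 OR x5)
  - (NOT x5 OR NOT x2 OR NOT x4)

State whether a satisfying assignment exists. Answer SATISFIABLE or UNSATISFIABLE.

x4 = True:
  x3 = True:
    propagation gives x5=False, x1=False; an empty clause results — contradiction.
  x3 = False:
    propagation gives x1=True, x2=False; an empty clause results — contradiction.
x4 = False:
  x3 = True:
    propagation gives x1=False, x2=True; an empty clause results — contradiction.
  x3 = False:
    propagation gives x5=False, x1=True; an empty clause results — contradiction.
Every branch closes, so no satisfying assignment exists.

UNSATISFIABLE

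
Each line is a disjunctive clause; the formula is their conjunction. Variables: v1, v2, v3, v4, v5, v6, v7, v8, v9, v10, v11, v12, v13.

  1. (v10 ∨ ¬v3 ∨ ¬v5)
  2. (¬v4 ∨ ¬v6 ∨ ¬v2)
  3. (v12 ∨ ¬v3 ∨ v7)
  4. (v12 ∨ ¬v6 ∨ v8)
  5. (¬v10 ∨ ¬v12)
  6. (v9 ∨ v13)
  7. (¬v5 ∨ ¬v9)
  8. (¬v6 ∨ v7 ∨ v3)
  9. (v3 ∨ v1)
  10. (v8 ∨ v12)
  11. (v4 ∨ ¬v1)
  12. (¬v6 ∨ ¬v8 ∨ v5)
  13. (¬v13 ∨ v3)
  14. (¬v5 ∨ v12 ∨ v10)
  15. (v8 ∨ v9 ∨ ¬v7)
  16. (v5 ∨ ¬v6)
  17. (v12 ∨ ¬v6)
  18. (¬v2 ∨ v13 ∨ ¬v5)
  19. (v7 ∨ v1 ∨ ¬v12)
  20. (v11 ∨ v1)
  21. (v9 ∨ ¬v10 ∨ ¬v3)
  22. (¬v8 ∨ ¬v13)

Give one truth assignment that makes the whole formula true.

v1=True  v2=True  v3=True  v4=True  v5=False  v6=False  v7=False  v8=True  v9=True  v10=False  v11=False  v12=True  v13=False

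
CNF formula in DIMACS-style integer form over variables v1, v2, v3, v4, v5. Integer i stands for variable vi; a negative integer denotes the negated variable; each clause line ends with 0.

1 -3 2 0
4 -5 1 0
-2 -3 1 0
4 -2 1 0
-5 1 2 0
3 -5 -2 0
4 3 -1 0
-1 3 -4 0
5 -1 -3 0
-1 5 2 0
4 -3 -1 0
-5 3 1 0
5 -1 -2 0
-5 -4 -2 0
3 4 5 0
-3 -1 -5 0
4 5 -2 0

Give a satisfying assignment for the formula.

v1=0  v2=0  v3=0  v4=1  v5=0

Check each clause:
  1. (v1 OR NOT v3 OR v2) — NOT v3 is true.
  2. (v1 OR NOT v5 OR v4) — NOT v5 is true.
  3. (NOT v3 OR NOT v2 OR v1) — NOT v3 is true.
  4. (NOT v2 OR v4 OR v1) — v4 is true.
  5. (v2 OR NOT v5 OR v1) — NOT v5 is true.
  6. (NOT v5 OR v3 OR NOT v2) — NOT v2 is true.
  7. (NOT v1 OR v4 OR v3) — v4 is true.
  8. (NOT v4 OR v3 OR NOT v1) — NOT v1 is true.
  9. (NOT v1 OR v5 OR NOT v3) — NOT v3 is true.
  10. (NOT v1 OR v2 OR v5) — NOT v1 is true.
  11. (NOT v3 OR v4 OR NOT v1) — v4 is true.
  12. (v1 OR NOT v5 OR v3) — NOT v5 is true.
  13. (NOT v2 OR NOT v1 OR v5) — NOT v1 is true.
  14. (NOT v4 OR NOT v5 OR NOT v2) — NOT v5 is true.
  15. (v3 OR v5 OR v4) — v4 is true.
  16. (NOT v1 OR NOT v3 OR NOT v5) — NOT v5 is true.
  17. (NOT v2 OR v5 OR v4) — v4 is true.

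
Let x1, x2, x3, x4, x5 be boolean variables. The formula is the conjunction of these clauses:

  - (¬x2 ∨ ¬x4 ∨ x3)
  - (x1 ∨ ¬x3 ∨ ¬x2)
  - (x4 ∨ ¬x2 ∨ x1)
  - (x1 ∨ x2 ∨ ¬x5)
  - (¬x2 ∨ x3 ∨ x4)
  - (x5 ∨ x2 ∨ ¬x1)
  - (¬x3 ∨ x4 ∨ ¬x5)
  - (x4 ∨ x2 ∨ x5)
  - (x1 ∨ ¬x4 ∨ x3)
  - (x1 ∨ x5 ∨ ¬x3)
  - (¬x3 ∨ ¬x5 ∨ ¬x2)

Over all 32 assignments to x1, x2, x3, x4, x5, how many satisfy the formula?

5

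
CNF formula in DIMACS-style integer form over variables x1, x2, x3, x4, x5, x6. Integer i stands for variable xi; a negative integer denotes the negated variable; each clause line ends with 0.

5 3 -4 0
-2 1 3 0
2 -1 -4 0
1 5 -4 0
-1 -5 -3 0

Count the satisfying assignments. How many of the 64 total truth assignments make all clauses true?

34

Case analysis on x1 and x3:
  x1=T, x3=T: x6 free; 3 ways for (x2,x4,x5) × 2^1 = 6.
  x1=T, x3=F: x6 free; 5 ways for (x2,x4,x5) × 2^1 = 10.
  x1=F, x3=T: x2, x6 free; 3 ways for (x4,x5) × 2^2 = 12.
  x1=F, x3=F: x6 free; 3 ways for (x2,x4,x5) × 2^1 = 6.
Total: 6 + 10 + 12 + 6 = 34.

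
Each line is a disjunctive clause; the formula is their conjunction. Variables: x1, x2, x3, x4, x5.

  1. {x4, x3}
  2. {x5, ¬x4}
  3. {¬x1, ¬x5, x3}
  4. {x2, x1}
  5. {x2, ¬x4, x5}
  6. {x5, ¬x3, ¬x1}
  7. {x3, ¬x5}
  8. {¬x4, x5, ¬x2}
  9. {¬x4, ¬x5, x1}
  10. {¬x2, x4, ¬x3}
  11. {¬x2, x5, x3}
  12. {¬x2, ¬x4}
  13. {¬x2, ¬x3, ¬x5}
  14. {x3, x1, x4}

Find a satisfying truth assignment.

x1 = T, x2 = F, x3 = T, x4 = T, x5 = T

Set x1 = True and propagate.
For the remaining variables, x2 = False, x3 = True, x4 = True, x5 = True works.
Every clause has at least one true literal under this assignment.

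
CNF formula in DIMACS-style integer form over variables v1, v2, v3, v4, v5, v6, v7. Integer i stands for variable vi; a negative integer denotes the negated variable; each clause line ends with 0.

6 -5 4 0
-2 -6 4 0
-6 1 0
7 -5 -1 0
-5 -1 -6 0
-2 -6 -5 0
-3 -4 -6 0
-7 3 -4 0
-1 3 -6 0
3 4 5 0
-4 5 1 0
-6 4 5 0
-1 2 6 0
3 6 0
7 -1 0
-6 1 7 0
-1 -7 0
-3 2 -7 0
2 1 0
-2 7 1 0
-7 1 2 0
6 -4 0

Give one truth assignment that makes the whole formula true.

v1 = False, v2 = True, v3 = True, v4 = False, v5 = False, v6 = False, v7 = True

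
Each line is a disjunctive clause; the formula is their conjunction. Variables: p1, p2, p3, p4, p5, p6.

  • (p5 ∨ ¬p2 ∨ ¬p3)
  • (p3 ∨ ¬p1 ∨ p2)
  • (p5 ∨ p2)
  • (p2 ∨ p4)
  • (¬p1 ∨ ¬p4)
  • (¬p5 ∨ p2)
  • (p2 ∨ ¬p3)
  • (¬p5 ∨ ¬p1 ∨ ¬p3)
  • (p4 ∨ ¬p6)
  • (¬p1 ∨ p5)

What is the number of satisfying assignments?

Split on p2, then p5.
  p2=T, p5=T: 7 of the 16 assignments to (p1,p3,p4,p6) work.
  p2=T, p5=F: remaining (p1,p3,p4,p6) ∈ {(F,F,F,F); (F,F,T,F); (F,F,T,T)} — 3.
  p2=F, p5=T: a clause becomes empty — 0.
  p2=F, p5=F: a clause becomes empty — 0.
Total: 7 + 3 + 0 + 0 = 10.

10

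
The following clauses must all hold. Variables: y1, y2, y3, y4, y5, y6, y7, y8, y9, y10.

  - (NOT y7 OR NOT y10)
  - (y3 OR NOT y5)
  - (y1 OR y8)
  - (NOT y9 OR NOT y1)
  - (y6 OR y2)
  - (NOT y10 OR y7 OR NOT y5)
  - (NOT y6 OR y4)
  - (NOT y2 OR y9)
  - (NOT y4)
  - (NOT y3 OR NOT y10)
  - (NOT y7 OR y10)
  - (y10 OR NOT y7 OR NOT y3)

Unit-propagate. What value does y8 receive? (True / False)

True

(NOT y4) stands alone — y4 = False.
In (NOT y6 OR y4), y4 is now false; NOT y6 must hold, so y6 = False.
In (y2 OR y6), y6 is now false; y2 must hold, so y2 = True.
(y9 OR NOT y2): since y2 = True, the clause reduces to (y9). y9 = True.
From (NOT y9 OR NOT y1) and y9 = True: y1 = False.
(y8 OR y1): since y1 = False, the clause reduces to (y8). y8 = True.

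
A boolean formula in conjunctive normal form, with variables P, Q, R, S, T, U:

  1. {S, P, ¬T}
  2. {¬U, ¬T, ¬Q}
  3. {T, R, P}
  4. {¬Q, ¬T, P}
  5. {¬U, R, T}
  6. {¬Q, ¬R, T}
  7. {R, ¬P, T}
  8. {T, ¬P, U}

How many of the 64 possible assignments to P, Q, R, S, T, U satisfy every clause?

22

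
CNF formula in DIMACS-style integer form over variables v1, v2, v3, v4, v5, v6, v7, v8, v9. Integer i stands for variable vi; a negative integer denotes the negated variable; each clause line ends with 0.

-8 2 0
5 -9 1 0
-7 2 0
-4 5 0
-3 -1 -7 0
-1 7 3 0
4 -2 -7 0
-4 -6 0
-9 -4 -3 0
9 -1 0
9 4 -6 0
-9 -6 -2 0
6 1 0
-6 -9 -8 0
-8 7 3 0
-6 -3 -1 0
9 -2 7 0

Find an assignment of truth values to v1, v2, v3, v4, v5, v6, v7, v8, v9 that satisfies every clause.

v5 occurs only positively in the remaining clauses — set v5 = True.
v8 occurs only negated in the remaining clauses — set v8 = False.
Set v1 = False and propagate.
  then v6 is forced to True.
  then v4 is forced to False.
  then v9 is forced to True.
  then v2 is forced to False.
  then v7 is forced to False.
v3 is now unconstrained; take v3 = False.

v1=F, v2=F, v3=F, v4=F, v5=T, v6=T, v7=F, v8=F, v9=T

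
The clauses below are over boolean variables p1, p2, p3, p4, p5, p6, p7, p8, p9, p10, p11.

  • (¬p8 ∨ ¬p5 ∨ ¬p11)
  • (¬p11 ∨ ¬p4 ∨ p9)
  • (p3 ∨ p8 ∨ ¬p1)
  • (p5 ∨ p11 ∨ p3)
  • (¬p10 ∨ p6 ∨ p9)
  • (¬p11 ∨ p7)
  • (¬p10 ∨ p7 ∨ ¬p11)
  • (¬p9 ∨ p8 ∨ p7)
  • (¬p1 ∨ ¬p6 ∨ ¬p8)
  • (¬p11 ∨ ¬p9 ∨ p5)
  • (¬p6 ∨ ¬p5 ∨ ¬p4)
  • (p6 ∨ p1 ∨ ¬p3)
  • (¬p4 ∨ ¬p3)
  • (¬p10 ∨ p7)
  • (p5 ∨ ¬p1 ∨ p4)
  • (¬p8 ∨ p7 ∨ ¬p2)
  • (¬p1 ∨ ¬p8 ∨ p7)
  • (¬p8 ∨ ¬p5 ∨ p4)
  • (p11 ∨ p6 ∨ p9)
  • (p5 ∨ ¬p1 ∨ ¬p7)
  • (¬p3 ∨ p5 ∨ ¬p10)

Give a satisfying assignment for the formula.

p1=0, p2=0, p3=1, p4=0, p5=0, p6=1, p7=1, p8=1, p9=0, p10=0, p11=0

Check each clause:
  1. (¬p11 ∨ ¬p5 ∨ ¬p8) — ¬p5 is true.
  2. (p9 ∨ ¬p11 ∨ ¬p4) — ¬p4 is true.
  3. (p3 ∨ ¬p1 ∨ p8) — p8 is true.
  4. (p3 ∨ p11 ∨ p5) — p3 is true.
  5. (p9 ∨ ¬p10 ∨ p6) — ¬p10 is true.
  6. (p7 ∨ ¬p11) — ¬p11 is true.
  7. (¬p11 ∨ p7 ∨ ¬p10) — ¬p11 is true.
  8. (¬p9 ∨ p8 ∨ p7) — p8 is true.
  9. (¬p1 ∨ ¬p6 ∨ ¬p8) — ¬p1 is true.
  10. (p5 ∨ ¬p9 ∨ ¬p11) — ¬p11 is true.
  11. (¬p6 ∨ ¬p4 ∨ ¬p5) — ¬p5 is true.
  12. (p1 ∨ ¬p3 ∨ p6) — p6 is true.
  13. (¬p3 ∨ ¬p4) — ¬p4 is true.
  14. (¬p10 ∨ p7) — ¬p10 is true.
  15. (p4 ∨ ¬p1 ∨ p5) — ¬p1 is true.
  16. (p7 ∨ ¬p2 ∨ ¬p8) — ¬p2 is true.
  17. (¬p1 ∨ ¬p8 ∨ p7) — ¬p1 is true.
  18. (¬p8 ∨ p4 ∨ ¬p5) — ¬p5 is true.
  19. (p11 ∨ p9 ∨ p6) — p6 is true.
  20. (¬p1 ∨ p5 ∨ ¬p7) — ¬p1 is true.
  21. (p5 ∨ ¬p10 ∨ ¬p3) — ¬p10 is true.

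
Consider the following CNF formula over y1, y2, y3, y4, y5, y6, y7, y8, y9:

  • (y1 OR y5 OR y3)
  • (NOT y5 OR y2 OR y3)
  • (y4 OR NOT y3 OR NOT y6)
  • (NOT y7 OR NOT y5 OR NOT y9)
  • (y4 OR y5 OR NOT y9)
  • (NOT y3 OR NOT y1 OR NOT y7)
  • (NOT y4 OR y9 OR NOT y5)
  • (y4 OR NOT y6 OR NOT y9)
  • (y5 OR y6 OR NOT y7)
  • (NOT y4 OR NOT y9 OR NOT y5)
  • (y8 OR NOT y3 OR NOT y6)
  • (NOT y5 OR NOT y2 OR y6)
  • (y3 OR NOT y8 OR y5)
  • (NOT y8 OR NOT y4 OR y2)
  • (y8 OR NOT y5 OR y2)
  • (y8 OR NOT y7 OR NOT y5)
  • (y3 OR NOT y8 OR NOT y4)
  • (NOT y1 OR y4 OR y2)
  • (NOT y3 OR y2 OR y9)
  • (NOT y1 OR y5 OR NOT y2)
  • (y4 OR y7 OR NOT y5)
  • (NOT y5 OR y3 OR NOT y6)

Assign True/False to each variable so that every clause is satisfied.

y1=True, y2=False, y3=False, y4=True, y5=False, y6=True, y7=False, y8=False, y9=False

Check each clause:
  1. (y1 OR y3 OR y5) — y1 is true.
  2. (NOT y5 OR y3 OR y2) — NOT y5 is true.
  3. (NOT y3 OR y4 OR NOT y6) — y4 is true.
  4. (NOT y5 OR NOT y9 OR NOT y7) — NOT y7 is true.
  5. (y5 OR y4 OR NOT y9) — y4 is true.
  6. (NOT y3 OR NOT y7 OR NOT y1) — NOT y7 is true.
  7. (y9 OR NOT y5 OR NOT y4) — NOT y5 is true.
  8. (NOT y6 OR y4 OR NOT y9) — y4 is true.
  9. (NOT y7 OR y5 OR y6) — NOT y7 is true.
  10. (NOT y9 OR NOT y5 OR NOT y4) — NOT y5 is true.
  11. (y8 OR NOT y6 OR NOT y3) — NOT y3 is true.
  12. (NOT y5 OR y6 OR NOT y2) — NOT y5 is true.
  13. (y5 OR y3 OR NOT y8) — NOT y8 is true.
  14. (NOT y4 OR y2 OR NOT y8) — NOT y8 is true.
  15. (NOT y5 OR y2 OR y8) — NOT y5 is true.
  16. (y8 OR NOT y5 OR NOT y7) — NOT y7 is true.
  17. (y3 OR NOT y8 OR NOT y4) — NOT y8 is true.
  18. (NOT y1 OR y4 OR y2) — y4 is true.
  19. (NOT y3 OR y9 OR y2) — NOT y3 is true.
  20. (NOT y2 OR y5 OR NOT y1) — NOT y2 is true.
  21. (y4 OR NOT y5 OR y7) — NOT y5 is true.
  22. (NOT y5 OR NOT y6 OR y3) — NOT y5 is true.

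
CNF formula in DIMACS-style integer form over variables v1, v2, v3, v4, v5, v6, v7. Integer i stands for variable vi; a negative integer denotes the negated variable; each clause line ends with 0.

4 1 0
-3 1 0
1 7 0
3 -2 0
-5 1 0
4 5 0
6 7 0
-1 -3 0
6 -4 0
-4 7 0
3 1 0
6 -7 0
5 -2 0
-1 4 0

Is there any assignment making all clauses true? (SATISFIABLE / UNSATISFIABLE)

SATISFIABLE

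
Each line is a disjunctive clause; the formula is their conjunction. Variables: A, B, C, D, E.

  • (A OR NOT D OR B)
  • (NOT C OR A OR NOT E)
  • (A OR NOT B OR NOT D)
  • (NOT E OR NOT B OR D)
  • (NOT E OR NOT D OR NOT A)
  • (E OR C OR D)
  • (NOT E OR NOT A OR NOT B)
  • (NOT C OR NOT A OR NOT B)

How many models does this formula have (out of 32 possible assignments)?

9

Split on A, then B.
  A=1, B=1: remaining (C,D,E) ∈ {(0,1,0)} — 1.
  A=1, B=0: 5 of the 8 assignments to (C,D,E) work.
  A=0, B=1: remaining (C,D,E) ∈ {(1,0,0)} — 1.
  A=0, B=0: remaining (C,D,E) ∈ {(0,0,1); (1,0,0)} — 2.
Total: 1 + 5 + 1 + 2 = 9.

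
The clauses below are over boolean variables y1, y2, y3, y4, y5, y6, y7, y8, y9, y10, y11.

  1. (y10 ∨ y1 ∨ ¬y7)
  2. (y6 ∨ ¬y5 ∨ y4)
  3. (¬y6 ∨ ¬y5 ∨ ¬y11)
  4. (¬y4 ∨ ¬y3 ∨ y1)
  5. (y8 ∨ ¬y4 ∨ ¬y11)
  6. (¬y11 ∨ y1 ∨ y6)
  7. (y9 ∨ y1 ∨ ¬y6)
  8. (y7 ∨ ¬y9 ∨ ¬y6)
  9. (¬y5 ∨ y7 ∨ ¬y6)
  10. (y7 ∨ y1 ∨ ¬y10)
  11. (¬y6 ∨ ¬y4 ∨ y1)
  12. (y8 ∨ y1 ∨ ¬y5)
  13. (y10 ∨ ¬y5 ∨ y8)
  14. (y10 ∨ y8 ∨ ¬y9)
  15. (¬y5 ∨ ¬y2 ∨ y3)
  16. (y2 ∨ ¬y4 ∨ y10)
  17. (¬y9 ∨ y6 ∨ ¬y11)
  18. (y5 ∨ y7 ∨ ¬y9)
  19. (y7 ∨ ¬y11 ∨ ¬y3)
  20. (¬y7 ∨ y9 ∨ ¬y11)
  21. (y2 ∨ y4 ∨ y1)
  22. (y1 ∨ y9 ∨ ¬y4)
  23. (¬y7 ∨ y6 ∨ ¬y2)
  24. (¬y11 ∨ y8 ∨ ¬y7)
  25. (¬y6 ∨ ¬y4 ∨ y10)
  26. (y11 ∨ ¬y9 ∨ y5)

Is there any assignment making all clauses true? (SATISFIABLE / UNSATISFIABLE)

SATISFIABLE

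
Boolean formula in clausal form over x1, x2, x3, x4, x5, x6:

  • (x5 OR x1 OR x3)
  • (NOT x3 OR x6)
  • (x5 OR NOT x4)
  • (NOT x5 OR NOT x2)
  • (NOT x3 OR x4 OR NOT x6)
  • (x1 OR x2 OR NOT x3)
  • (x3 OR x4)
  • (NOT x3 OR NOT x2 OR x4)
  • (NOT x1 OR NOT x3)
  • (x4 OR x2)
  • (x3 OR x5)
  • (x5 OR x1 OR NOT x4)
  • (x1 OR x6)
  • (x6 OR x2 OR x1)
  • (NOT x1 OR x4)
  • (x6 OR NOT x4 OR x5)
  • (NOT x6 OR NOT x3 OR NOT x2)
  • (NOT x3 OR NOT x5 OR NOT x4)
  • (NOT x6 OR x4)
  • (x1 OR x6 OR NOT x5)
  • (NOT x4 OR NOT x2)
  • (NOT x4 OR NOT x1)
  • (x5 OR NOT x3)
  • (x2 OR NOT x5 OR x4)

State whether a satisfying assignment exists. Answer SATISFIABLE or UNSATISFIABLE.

Try x1 = False.
  then x6 is forced to True.
  then x4 is forced to True.
  then x5 is forced to True.
  then x2 is forced to False.
  then x3 is forced to False.
So x1=False, x2=False, x3=False, x4=True, x5=True, x6=True is a satisfying assignment.

SATISFIABLE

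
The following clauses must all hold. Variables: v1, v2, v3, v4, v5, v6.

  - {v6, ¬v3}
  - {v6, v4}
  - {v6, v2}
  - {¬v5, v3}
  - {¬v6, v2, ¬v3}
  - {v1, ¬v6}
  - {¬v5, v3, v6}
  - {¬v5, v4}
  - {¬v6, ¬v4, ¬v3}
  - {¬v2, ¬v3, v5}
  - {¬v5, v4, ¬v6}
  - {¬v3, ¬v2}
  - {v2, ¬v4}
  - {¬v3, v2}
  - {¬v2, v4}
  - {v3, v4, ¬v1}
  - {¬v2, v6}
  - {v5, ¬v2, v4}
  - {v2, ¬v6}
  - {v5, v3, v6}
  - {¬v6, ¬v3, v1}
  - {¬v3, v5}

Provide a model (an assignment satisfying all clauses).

v1=T, v2=T, v3=F, v4=T, v5=F, v6=T

Set v1 = True and propagate.
Set v2 = True and propagate.
  then v3 is forced to False.
  then v5 is forced to False.
  then v4 is forced to True.
  then v6 is forced to True.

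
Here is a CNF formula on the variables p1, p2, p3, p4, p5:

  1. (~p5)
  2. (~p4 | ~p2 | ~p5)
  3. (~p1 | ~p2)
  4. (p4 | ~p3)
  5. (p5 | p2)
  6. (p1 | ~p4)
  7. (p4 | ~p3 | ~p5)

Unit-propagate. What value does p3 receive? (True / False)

(~p5) stands alone — p5 = False.
(p5 | p2) with p5 = False leaves only p2, so p2 = True.
(~p2 | ~p1) with p2 = True leaves only ~p1, so p1 = False.
(~p4 | p1): since p1 = False, the clause reduces to (~p4). p4 = False.
In (p4 | ~p3), p4 is now false; ~p3 must hold, so p3 = False.

False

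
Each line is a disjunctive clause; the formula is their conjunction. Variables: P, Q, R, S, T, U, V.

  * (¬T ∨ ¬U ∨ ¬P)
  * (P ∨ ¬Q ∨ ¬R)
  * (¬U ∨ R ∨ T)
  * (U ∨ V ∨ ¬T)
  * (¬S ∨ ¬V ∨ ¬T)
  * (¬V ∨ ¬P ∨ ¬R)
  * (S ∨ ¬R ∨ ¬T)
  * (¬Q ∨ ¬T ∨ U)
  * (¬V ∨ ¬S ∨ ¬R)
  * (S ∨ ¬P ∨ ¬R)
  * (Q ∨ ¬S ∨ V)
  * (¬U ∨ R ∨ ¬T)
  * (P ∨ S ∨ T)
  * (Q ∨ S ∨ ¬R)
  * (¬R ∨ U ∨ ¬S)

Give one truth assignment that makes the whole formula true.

P=True, Q=False, R=False, S=False, T=False, U=False, V=False

Check each clause:
  1. (¬U ∨ ¬P ∨ ¬T) — ¬U is true.
  2. (¬Q ∨ ¬R ∨ P) — P is true.
  3. (T ∨ ¬U ∨ R) — ¬U is true.
  4. (U ∨ V ∨ ¬T) — ¬T is true.
  5. (¬T ∨ ¬V ∨ ¬S) — ¬V is true.
  6. (¬R ∨ ¬P ∨ ¬V) — ¬V is true.
  7. (¬T ∨ S ∨ ¬R) — ¬T is true.
  8. (U ∨ ¬Q ∨ ¬T) — ¬T is true.
  9. (¬R ∨ ¬S ∨ ¬V) — ¬V is true.
  10. (¬R ∨ ¬P ∨ S) — ¬R is true.
  11. (Q ∨ V ∨ ¬S) — ¬S is true.
  12. (R ∨ ¬U ∨ ¬T) — ¬U is true.
  13. (P ∨ S ∨ T) — P is true.
  14. (¬R ∨ Q ∨ S) — ¬R is true.
  15. (U ∨ ¬S ∨ ¬R) — ¬S is true.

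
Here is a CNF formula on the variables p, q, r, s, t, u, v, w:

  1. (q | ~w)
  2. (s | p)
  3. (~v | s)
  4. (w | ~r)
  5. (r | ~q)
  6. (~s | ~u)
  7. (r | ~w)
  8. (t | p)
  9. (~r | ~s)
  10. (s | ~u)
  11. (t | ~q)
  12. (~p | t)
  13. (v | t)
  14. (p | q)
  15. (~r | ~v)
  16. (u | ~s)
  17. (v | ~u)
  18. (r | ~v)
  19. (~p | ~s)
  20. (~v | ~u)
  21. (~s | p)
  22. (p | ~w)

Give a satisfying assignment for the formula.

Pure literal: t appears only positively; assign t = True.
Try p = True.
  then s is forced to False.
  then v is forced to False.
  then u is forced to False.
Branch on q: take q = False.
  then w is forced to False.
  then r is forced to False.
Every clause has at least one true literal under this assignment.

p=T, q=F, r=F, s=F, t=T, u=F, v=F, w=F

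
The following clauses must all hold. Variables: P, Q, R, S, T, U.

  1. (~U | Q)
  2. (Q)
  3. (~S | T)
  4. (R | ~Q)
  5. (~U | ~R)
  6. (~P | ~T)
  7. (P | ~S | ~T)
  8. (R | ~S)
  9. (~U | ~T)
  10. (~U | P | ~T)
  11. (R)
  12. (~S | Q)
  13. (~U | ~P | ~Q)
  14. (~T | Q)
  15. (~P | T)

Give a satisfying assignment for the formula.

P=False, Q=True, R=True, S=False, T=False, U=False

(Q) is a unit clause, so Q = True.
The clause (R) is unit: R must be True.
(~U) is a unit clause, so U = False.
Pure literal: S appears only negated; assign S = False.
Branch on P: take P = False.
T is now unconstrained; take T = False.
Every clause has at least one true literal under this assignment.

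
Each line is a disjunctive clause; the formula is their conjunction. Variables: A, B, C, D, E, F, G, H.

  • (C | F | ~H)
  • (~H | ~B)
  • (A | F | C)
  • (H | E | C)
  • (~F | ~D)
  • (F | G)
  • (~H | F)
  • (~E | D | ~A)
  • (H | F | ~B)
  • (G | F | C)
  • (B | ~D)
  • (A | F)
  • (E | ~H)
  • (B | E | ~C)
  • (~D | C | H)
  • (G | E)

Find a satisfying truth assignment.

Try A = False.
  then F is forced to True.
  then D is forced to False.
Set B = False and propagate.
The remaining clauses are satisfied by C = True, E = True, G = False, H = False.
Check each clause:
  1. (C | ~H | F) — ~H is true.
  2. (~H | ~B) — ~H is true.
  3. (A | C | F) — C is true.
  4. (E | C | H) — C is true.
  5. (~F | ~D) — ~D is true.
  6. (G | F) — F is true.
  7. (~H | F) — ~H is true.
  8. (~A | D | ~E) — ~A is true.
  9. (H | F | ~B) — F is true.
  10. (F | C | G) — C is true.
  11. (B | ~D) — ~D is true.
  12. (F | A) — F is true.
  13. (E | ~H) — ~H is true.
  14. (~C | B | E) — E is true.
  15. (~D | H | C) — C is true.
  16. (G | E) — E is true.

A=False, B=False, C=True, D=False, E=True, F=True, G=False, H=False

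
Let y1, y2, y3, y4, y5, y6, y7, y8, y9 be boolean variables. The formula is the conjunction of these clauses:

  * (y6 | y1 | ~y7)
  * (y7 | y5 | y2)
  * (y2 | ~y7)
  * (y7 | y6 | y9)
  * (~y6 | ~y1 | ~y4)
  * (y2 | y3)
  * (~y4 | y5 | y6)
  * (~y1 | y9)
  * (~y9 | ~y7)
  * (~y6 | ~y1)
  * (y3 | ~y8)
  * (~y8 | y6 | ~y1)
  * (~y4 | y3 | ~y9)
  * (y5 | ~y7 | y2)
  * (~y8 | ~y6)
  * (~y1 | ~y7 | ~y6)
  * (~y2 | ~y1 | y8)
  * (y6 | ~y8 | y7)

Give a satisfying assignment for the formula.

y3 occurs only positively in the remaining clauses — set y3 = True.
Set y1 = False and propagate.
The remaining clauses are satisfied by y2 = True, y4 = True, y5 = False, y6 = True, y7 = True, y8 = False, y9 = False.
Every clause has at least one true literal under this assignment.

y1=False, y2=True, y3=True, y4=True, y5=False, y6=True, y7=True, y8=False, y9=False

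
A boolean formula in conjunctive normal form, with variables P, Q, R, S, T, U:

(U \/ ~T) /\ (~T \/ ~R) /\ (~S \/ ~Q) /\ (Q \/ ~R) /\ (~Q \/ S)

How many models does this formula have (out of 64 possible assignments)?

Case analysis on Q and R:
  Q=T, R=T: a clause becomes empty — 0.
  Q=T, R=F: a clause becomes empty — 0.
  Q=F, R=T: a clause becomes empty — 0.
  Q=F, R=F: P, S free; 3 ways for (T,U) × 2^2 = 12.
Total: 0 + 0 + 0 + 12 = 12.

12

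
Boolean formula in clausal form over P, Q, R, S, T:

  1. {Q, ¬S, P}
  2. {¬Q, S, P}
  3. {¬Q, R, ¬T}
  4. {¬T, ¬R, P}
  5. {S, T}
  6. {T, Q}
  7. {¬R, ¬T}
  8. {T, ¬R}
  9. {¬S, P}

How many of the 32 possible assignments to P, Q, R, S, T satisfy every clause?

The models are:
  P=0 Q=0 R=0 S=0 T=1
  P=1 Q=0 R=0 S=0 T=1
  P=1 Q=0 R=0 S=1 T=1
  P=1 Q=1 R=0 S=1 T=0
Count: 4.

4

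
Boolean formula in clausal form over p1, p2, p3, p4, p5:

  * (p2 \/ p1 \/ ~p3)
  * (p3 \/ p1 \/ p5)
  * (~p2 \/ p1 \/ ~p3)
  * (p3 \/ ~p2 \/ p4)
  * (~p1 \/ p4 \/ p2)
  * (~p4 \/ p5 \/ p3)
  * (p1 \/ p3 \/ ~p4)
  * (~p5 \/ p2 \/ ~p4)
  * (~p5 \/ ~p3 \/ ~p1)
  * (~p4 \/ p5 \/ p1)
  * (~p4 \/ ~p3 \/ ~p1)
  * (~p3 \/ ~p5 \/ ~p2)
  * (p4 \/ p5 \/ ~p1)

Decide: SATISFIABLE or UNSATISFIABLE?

SATISFIABLE

Branch on p1: take p1 = False.
Branch on p2: take p2 = False.
  then p3 is forced to False.
  then p5 is forced to True.
  then p4 is forced to False.
Every clause has at least one true literal under this assignment.
So p1=False, p2=False, p3=False, p4=False, p5=True is a satisfying assignment.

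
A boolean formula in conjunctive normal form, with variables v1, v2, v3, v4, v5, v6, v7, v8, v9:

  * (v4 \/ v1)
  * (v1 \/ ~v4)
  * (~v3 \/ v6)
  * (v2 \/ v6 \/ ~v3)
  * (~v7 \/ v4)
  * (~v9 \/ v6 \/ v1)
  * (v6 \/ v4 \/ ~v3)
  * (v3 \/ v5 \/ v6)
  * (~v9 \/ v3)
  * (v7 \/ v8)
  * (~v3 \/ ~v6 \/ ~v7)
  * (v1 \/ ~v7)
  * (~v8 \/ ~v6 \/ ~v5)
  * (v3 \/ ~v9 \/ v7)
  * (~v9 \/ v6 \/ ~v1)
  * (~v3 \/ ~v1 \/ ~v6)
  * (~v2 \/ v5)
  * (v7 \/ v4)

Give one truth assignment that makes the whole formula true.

Pure literal: v9 appears only negated; assign v9 = False.
Try v1 = True.
The remaining clauses are satisfied by v2 = True, v3 = False, v4 = True, v5 = True, v6 = False, v7 = True, v8 = False.
Check each clause:
  1. (v1 \/ v4) — v1 is true.
  2. (~v4 \/ v1) — v1 is true.
  3. (~v3 \/ v6) — ~v3 is true.
  4. (v6 \/ ~v3 \/ v2) — v2 is true.
  5. (~v7 \/ v4) — v4 is true.
  6. (v6 \/ v1 \/ ~v9) — v1 is true.
  7. (v4 \/ ~v3 \/ v6) — v4 is true.
  8. (v3 \/ v6 \/ v5) — v5 is true.
  9. (v3 \/ ~v9) — ~v9 is true.
  10. (v8 \/ v7) — v7 is true.
  11. (~v7 \/ ~v3 \/ ~v6) — ~v6 is true.
  12. (~v7 \/ v1) — v1 is true.
  13. (~v5 \/ ~v8 \/ ~v6) — ~v8 is true.
  14. (v3 \/ ~v9 \/ v7) — v7 is true.
  15. (~v9 \/ ~v1 \/ v6) — ~v9 is true.
  16. (~v1 \/ ~v6 \/ ~v3) — ~v6 is true.
  17. (v5 \/ ~v2) — v5 is true.
  18. (v7 \/ v4) — v4 is true.

v1 = True, v2 = True, v3 = False, v4 = True, v5 = True, v6 = False, v7 = True, v8 = False, v9 = False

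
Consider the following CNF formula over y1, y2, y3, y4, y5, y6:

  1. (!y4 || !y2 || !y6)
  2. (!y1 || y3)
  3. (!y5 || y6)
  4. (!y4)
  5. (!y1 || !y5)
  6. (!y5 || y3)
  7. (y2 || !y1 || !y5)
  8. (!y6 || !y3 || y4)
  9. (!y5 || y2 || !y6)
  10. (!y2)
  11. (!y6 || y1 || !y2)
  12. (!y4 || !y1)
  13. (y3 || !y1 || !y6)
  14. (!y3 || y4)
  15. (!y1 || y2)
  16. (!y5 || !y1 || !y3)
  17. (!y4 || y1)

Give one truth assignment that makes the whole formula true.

y1=False, y2=False, y3=False, y4=False, y5=False, y6=True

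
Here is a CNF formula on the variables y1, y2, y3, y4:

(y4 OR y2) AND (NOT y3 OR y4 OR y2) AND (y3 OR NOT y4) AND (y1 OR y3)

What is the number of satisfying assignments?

7

Case analysis on y3 and y4:
  y3=T, y4=T: remaining (y1,y2) ∈ {(F,F); (F,T); (T,F); (T,T)} — 4.
  y3=T, y4=F: remaining (y1,y2) ∈ {(F,T); (T,T)} — 2.
  y3=F, y4=T: a clause becomes empty — 0.
  y3=F, y4=F: remaining (y1,y2) ∈ {(T,T)} — 1.
Total: 4 + 2 + 0 + 1 = 7.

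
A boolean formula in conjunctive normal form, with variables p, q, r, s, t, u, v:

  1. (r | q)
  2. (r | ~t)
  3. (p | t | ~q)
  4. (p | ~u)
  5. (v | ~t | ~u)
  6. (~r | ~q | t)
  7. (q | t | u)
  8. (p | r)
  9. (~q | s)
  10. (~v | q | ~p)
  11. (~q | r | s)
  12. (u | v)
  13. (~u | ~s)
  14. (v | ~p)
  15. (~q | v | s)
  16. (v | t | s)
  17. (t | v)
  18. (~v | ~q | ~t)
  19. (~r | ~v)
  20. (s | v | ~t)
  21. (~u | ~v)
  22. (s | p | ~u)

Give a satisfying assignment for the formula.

p=1  q=1  r=0  s=1  t=0  u=0  v=1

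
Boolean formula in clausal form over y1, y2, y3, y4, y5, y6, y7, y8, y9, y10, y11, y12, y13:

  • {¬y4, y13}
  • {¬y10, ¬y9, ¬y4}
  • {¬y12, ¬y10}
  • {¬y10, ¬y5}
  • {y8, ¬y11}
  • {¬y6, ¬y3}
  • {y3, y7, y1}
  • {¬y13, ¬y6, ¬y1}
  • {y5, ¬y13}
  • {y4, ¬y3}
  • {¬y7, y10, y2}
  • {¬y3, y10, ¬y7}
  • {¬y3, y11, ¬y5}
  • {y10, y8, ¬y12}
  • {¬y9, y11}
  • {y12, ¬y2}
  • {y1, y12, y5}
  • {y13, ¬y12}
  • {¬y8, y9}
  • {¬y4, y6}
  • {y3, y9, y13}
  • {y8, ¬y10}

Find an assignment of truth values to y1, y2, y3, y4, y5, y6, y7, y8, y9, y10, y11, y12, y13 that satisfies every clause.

Try y1 = True.
The remaining clauses are satisfied by y2 = False, y3 = False, y4 = False, y5 = False, y6 = True, y7 = False, y8 = True, y9 = True, y10 = False, y11 = True, y12 = False, y13 = False.

y1=T  y2=F  y3=F  y4=F  y5=F  y6=T  y7=F  y8=T  y9=T  y10=F  y11=T  y12=F  y13=F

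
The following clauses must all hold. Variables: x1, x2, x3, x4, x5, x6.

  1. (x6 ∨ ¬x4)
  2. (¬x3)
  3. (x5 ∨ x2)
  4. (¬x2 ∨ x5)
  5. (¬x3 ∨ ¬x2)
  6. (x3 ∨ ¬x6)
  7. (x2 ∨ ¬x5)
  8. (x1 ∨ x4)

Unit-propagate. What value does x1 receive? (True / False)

True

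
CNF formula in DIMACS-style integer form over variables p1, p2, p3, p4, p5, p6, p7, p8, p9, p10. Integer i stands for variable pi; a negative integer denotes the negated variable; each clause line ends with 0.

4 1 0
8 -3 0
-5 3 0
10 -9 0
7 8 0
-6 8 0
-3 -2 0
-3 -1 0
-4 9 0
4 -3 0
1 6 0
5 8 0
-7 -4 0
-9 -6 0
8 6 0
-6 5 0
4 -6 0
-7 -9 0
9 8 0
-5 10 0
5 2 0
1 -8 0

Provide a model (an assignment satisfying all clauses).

Pure literal: p10 appears only positively; assign p10 = True.
Try p1 = True.
  then p3 is forced to False.
  then p5 is forced to False.
  then p8 is forced to True.
  then p6 is forced to False.
  then p2 is forced to True.
The remaining clauses are satisfied by p4 = True, p7 = False, p9 = True.

p1=True, p2=True, p3=False, p4=True, p5=False, p6=False, p7=False, p8=True, p9=True, p10=True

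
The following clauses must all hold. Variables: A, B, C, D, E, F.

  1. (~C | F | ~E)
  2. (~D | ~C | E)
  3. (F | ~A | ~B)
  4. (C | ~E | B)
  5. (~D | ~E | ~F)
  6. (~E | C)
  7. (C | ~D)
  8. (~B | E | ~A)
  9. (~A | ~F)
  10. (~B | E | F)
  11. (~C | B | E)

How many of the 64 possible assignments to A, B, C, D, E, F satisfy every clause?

7

Satisfying assignments:
  A=F B=F C=F D=F E=F F=F
  A=F B=F C=F D=F E=F F=T
  A=F B=F C=T D=F E=T F=T
  A=F B=T C=F D=F E=F F=T
  A=F B=T C=T D=F E=F F=T
  A=F B=T C=T D=F E=T F=T
  A=T B=F C=F D=F E=F F=F
That's 7 in total.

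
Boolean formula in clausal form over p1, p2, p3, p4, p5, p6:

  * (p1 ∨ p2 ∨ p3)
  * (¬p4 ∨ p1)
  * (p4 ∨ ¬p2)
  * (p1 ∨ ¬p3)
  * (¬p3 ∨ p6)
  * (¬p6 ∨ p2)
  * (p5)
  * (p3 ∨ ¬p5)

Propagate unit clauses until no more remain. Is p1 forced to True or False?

(p5) is a unit clause: p5 = True.
In (¬p5 ∨ p3), ¬p5 is now false; p3 must hold, so p3 = True.
In (p1 ∨ ¬p3), ¬p3 is now false; p1 must hold, so p1 = True.

True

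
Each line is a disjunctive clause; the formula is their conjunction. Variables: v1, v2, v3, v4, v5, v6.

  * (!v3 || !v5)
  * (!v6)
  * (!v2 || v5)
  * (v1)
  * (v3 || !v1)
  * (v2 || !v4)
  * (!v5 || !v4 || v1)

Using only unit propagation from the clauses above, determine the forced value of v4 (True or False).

False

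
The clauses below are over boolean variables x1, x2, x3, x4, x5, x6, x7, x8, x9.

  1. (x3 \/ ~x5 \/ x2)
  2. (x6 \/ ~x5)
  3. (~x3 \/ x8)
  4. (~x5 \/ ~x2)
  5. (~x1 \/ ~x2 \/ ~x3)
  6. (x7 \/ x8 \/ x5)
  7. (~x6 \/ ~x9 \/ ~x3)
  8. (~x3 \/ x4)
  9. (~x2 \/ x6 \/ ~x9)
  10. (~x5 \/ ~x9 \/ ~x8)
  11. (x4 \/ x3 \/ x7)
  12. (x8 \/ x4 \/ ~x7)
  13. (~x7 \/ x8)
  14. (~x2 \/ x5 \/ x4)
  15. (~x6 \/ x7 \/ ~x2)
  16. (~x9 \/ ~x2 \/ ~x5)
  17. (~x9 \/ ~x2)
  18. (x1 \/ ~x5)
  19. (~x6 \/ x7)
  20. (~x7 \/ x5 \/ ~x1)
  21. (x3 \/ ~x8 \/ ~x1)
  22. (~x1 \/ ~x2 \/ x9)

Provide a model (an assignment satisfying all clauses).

x1 = False, x2 = False, x3 = False, x4 = False, x5 = False, x6 = True, x7 = True, x8 = True, x9 = True

Set x1 = False and propagate.
  then x5 is forced to False.
Set x2 = False and propagate.
The remaining clauses are satisfied by x3 = False, x4 = False, x6 = True, x7 = True, x8 = True, x9 = True.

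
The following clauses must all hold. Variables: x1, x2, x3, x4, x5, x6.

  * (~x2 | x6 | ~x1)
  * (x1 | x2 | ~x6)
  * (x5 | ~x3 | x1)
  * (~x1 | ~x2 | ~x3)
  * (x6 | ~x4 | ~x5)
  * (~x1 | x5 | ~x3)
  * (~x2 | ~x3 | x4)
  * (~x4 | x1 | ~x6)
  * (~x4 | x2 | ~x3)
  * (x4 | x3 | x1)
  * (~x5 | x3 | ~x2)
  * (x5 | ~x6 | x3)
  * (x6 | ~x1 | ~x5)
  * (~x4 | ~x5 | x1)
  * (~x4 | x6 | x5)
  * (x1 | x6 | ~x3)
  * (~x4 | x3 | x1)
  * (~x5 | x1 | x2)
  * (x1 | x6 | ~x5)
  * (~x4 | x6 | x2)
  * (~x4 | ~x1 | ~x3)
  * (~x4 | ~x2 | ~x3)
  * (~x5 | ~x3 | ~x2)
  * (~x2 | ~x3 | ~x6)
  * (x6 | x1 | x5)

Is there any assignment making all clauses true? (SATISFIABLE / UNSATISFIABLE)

SATISFIABLE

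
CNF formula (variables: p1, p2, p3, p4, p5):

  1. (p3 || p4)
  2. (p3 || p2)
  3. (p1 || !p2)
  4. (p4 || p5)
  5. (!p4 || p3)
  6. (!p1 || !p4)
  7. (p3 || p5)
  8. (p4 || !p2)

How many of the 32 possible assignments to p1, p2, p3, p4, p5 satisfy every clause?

4

Satisfying assignments:
  p1=F p2=F p3=T p4=F p5=T
  p1=F p2=F p3=T p4=T p5=F
  p1=F p2=F p3=T p4=T p5=T
  p1=T p2=F p3=T p4=F p5=T
That's 4 in total.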